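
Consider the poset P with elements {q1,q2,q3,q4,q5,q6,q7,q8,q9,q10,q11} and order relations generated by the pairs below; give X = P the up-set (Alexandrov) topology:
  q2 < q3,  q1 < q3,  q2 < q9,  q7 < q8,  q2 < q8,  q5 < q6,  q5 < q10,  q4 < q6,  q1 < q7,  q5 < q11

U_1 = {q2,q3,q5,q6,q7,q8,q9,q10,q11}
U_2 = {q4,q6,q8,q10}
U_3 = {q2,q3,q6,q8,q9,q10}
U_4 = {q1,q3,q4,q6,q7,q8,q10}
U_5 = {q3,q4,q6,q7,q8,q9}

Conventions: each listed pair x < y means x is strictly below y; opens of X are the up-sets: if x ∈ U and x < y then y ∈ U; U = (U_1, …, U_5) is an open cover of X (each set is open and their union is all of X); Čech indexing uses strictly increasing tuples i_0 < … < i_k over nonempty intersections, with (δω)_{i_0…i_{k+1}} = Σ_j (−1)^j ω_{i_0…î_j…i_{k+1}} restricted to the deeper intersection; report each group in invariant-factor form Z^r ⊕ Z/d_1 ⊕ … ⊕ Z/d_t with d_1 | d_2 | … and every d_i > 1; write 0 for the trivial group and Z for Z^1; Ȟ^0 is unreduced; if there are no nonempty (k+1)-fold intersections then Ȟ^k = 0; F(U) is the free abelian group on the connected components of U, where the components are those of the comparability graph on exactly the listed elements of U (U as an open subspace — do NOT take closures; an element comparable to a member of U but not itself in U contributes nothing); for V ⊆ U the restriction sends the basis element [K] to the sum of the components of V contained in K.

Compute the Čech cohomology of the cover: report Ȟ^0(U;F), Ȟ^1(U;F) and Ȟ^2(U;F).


nerve simplices:
  U12={q6,q8,q10} U13={q2,q3,q6,q8,q9,q10} U14={q3,q6,q7,q8,q10} U15={q3,q6,q7,q8,q9} U23={q6,q8,q10} U24={q4,q6,q8,q10} U25={q4,q6,q8} U34={q3,q6,q8,q10} U35={q3,q6,q8,q9} U45={q3,q4,q6,q7,q8}
  U123={q6,q8,q10} U124={q6,q8,q10} U125={q6,q8} U134={q3,q6,q8,q10} U135={q3,q6,q8,q9} U145={q3,q6,q7,q8} U234={q6,q8,q10} U235={q6,q8} U245={q4,q6,q8} U345={q3,q6,q8}
  U1234={q6,q8,q10} U1235={q6,q8} U1245={q6,q8} U1345={q3,q6,q8} U2345={q6,q8}
  U12345={q6,q8}
components per intersection:
  U1: {q2,q3,q7,q8,q9} {q5,q6,q10,q11}
  U2: {q4,q6} {q8} {q10}
  U3: {q2,q3,q8,q9} {q6} {q10}
  U4: {q1,q3,q7,q8} {q4,q6} {q10}
  U5: {q3} {q4,q6} {q7,q8} {q9}
  U12: {q6} {q8} {q10}
  U13: {q2,q3,q8,q9} {q6} {q10}
  U14: {q3} {q6} {q7,q8} {q10}
  U15: {q3} {q6} {q7,q8} {q9}
  U23: {q6} {q8} {q10}
  U24: {q4,q6} {q8} {q10}
  U25: {q4,q6} {q8}
  U34: {q3} {q6} {q8} {q10}
  U35: {q3} {q6} {q8} {q9}
  U45: {q3} {q4,q6} {q7,q8}
  U123: {q6} {q8} {q10}
  U124: {q6} {q8} {q10}
  U125: {q6} {q8}
  U134: {q3} {q6} {q8} {q10}
  U135: {q3} {q6} {q8} {q9}
  U145: {q3} {q6} {q7,q8}
  U234: {q6} {q8} {q10}
  U235: {q6} {q8}
  U245: {q4,q6} {q8}
  U345: {q3} {q6} {q8}
  U1234: {q6} {q8} {q10}
  U1235: {q6} {q8}
  U1245: {q6} {q8}
  U1345: {q3} {q6} {q8}
  U2345: {q6} {q8}
  U12345: {q6} {q8}
C dims 15,33,29,12; δ0: rk 13, SNF 1^13; δ1: rk 19, SNF 1^19; δ2: rk 10, SNF 1^10
degree 0: 15−13−0 = 2 → Ȟ^0 ≅ Z^2
degree 1: 33−19−13 = 1 → Ȟ^1 ≅ Z
degree 2: 29−10−19 = 0 → Ȟ^2 ≅ 0

Ȟ^0 ≅ Z^2, Ȟ^1 ≅ Z and Ȟ^2 ≅ 0


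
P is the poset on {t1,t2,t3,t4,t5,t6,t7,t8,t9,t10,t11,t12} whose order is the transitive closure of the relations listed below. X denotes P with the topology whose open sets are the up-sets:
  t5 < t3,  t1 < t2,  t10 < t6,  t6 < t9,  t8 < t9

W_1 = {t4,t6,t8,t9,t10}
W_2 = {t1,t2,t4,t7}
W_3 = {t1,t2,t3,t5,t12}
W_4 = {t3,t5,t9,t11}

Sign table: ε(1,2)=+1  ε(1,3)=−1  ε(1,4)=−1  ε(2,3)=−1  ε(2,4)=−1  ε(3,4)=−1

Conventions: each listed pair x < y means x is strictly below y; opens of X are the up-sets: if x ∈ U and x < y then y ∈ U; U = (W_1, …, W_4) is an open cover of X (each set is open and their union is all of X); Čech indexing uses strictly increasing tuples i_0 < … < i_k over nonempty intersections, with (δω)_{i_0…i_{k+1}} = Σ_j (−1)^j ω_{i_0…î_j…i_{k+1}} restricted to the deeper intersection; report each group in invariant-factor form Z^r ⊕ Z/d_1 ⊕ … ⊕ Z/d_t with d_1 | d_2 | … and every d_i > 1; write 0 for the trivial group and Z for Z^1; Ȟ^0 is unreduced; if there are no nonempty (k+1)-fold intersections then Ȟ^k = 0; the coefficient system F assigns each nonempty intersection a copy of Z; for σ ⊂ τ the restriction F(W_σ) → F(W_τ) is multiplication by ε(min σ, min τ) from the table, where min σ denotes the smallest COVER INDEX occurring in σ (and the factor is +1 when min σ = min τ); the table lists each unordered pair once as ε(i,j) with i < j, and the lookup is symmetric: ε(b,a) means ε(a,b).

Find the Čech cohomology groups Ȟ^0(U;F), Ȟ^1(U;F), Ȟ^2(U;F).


cover nerve:
  W12={t4} W14={t9} W23={t1,t2} W34={t3,t5}
C dims 4,4; δ0: rk 4, SNF 1^3·2
Ȟ^0: (4−4)−0=0 ⇒ 0
Ȟ^1: (4−0)−4=0 plus torsion [2] ⇒ Z/2
Ȟ^2: (0−0)−0=0 ⇒ 0

Ȟ^0 ≅ 0,  Ȟ^1 ≅ Z/2,  Ȟ^2 ≅ 0


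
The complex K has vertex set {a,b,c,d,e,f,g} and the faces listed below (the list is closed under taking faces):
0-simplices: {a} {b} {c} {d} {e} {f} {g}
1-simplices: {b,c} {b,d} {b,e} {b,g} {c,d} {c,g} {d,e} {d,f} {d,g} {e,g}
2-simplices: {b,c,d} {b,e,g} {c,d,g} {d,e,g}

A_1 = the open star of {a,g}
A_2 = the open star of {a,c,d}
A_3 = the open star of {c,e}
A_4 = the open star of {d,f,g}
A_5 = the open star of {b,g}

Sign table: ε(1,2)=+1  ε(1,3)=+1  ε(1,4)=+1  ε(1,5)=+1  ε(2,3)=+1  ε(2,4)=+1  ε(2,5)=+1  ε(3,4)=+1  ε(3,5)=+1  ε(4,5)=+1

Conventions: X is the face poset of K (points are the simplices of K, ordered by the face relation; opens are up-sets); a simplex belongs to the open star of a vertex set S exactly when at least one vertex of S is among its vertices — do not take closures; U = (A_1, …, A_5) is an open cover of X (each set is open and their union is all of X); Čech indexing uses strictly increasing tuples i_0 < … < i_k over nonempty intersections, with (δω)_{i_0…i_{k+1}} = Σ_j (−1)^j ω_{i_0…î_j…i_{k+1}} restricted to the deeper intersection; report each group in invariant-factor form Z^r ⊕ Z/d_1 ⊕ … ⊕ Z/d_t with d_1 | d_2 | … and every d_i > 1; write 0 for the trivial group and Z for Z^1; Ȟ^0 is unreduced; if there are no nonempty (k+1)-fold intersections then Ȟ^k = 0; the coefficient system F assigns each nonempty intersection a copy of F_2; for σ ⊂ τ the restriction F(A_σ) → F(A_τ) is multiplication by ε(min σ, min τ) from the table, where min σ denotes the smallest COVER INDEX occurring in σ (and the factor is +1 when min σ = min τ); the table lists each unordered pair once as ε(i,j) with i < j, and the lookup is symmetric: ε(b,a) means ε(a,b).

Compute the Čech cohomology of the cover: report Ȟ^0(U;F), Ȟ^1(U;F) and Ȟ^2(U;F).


Ȟ^0(U;F) ≅ Z/2; Ȟ^1(U;F) ≅ 0; Ȟ^2(U;F) ≅ 0

nerve of the cover:
  A1={{a},{g},{b,g},{c,g},{d,g},{e,g},{b,e,g},{c,d,g},{d,e,g}} A2={{a},{c},{d},{b,c},{b,d},{c,d},{c,g},{d,e},{d,f},{d,g},{b,c,d},{c,d,g},{d,e,g}} A3={{c},{e},{b,c},{b,e},{c,d},{c,g},{d,e},{e,g},{b,c,d},{b,e,g},{c,d,g},{d,e,g}} A4={{d},{f},{g},{b,d},{b,g},{c,d},{c,g},{d,e},{d,f},{d,g},{e,g},{b,c,d},{b,e,g},{c,d,g},{d,e,g}} A5={{b},{g},{b,c},{b,d},{b,e},{b,g},{c,g},{d,g},{e,g},{b,c,d},{b,e,g},{c,d,g},{d,e,g}}
  A12={{a},{c,g},{d,g},{c,d,g},{d,e,g}} A13={{c,g},{e,g},{b,e,g},{c,d,g},{d,e,g}} A14={{g},{b,g},{c,g},{d,g},{e,g},{b,e,g},{c,d,g},{d,e,g}} A15={{g},{b,g},{c,g},{d,g},{e,g},{b,e,g},{c,d,g},{d,e,g}} A23={{c},{b,c},{c,d},{c,g},{d,e},{b,c,d},{c,d,g},{d,e,g}} A24={{d},{b,d},{c,d},{c,g},{d,e},{d,f},{d,g},{b,c,d},{c,d,g},{d,e,g}} A25={{b,c},{b,d},{c,g},{d,g},{b,c,d},{c,d,g},{d,e,g}} A34={{c,d},{c,g},{d,e},{e,g},{b,c,d},{b,e,g},{c,d,g},{d,e,g}} A35={{b,c},{b,e},{c,g},{e,g},{b,c,d},{b,e,g},{c,d,g},{d,e,g}} A45={{g},{b,d},{b,g},{c,g},{d,g},{e,g},{b,c,d},{b,e,g},{c,d,g},{d,e,g}}
  A123={{c,g},{c,d,g},{d,e,g}} A124={{c,g},{d,g},{c,d,g},{d,e,g}} A125={{c,g},{d,g},{c,d,g},{d,e,g}} A134={{c,g},{e,g},{b,e,g},{c,d,g},{d,e,g}} A135={{c,g},{e,g},{b,e,g},{c,d,g},{d,e,g}} A145={{g},{b,g},{c,g},{d,g},{e,g},{b,e,g},{c,d,g},{d,e,g}} A234={{c,d},{c,g},{d,e},{b,c,d},{c,d,g},{d,e,g}} A235={{b,c},{c,g},{b,c,d},{c,d,g},{d,e,g}} A245={{b,d},{c,g},{d,g},{b,c,d},{c,d,g},{d,e,g}} A345={{c,g},{e,g},{b,c,d},{b,e,g},{c,d,g},{d,e,g}}
  A1234={{c,g},{c,d,g},{d,e,g}} A1235={{c,g},{c,d,g},{d,e,g}} A1245={{c,g},{d,g},{c,d,g},{d,e,g}} A1345={{c,g},{e,g},{b,e,g},{c,d,g},{d,e,g}} A2345={{c,g},{b,c,d},{c,d,g},{d,e,g}}
  A12345={{c,g},{c,d,g},{d,e,g}}
C dims 5,10,10,5; δ0: rk_F2 4; δ1: rk_F2 6; δ2: rk_F2 4
Ȟ^0 = (5 − 4) − 0 = 1, so Ȟ^0 ≅ Z/2
Ȟ^1 = (10 − 6) − 4 = 0, so Ȟ^1 ≅ 0
Ȟ^2 = (10 − 4) − 6 = 0, so Ȟ^2 ≅ 0


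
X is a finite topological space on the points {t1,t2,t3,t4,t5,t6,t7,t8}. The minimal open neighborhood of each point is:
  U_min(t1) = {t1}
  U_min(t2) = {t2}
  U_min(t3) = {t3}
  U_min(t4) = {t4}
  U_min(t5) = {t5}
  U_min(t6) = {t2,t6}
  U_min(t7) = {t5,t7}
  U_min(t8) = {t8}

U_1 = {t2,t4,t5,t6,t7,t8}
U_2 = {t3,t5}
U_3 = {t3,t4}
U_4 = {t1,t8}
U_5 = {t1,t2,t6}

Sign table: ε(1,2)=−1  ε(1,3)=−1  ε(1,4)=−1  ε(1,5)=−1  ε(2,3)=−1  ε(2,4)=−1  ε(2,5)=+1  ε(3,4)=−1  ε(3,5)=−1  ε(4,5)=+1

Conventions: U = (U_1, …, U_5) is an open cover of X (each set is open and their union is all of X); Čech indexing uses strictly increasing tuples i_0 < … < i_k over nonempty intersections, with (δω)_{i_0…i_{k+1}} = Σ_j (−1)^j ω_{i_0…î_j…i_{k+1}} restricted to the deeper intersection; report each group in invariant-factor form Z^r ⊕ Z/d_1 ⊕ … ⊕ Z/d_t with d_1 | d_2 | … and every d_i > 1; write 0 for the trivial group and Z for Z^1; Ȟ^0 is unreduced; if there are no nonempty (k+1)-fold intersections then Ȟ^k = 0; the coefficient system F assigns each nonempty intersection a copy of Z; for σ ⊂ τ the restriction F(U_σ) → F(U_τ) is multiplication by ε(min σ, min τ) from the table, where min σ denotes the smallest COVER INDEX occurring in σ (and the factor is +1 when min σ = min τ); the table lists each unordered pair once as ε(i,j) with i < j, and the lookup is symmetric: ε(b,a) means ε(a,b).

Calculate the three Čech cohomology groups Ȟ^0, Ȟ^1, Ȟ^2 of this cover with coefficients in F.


cover nerve:
  U12={t5} U13={t4} U14={t8} U15={t2,t6} U23={t3} U45={t1}
C dims 5,6; δ0: rk 5, SNF 1^4·2
Ȟ^0: (5−5)−0=0 ⇒ 0
Ȟ^1: (6−0)−5=1 plus torsion [2] ⇒ Z ⊕ Z/2
Ȟ^2: (0−0)−0=0 ⇒ 0

Ȟ^0 = 0; Ȟ^1 = Z ⊕ Z/2; Ȟ^2 = 0


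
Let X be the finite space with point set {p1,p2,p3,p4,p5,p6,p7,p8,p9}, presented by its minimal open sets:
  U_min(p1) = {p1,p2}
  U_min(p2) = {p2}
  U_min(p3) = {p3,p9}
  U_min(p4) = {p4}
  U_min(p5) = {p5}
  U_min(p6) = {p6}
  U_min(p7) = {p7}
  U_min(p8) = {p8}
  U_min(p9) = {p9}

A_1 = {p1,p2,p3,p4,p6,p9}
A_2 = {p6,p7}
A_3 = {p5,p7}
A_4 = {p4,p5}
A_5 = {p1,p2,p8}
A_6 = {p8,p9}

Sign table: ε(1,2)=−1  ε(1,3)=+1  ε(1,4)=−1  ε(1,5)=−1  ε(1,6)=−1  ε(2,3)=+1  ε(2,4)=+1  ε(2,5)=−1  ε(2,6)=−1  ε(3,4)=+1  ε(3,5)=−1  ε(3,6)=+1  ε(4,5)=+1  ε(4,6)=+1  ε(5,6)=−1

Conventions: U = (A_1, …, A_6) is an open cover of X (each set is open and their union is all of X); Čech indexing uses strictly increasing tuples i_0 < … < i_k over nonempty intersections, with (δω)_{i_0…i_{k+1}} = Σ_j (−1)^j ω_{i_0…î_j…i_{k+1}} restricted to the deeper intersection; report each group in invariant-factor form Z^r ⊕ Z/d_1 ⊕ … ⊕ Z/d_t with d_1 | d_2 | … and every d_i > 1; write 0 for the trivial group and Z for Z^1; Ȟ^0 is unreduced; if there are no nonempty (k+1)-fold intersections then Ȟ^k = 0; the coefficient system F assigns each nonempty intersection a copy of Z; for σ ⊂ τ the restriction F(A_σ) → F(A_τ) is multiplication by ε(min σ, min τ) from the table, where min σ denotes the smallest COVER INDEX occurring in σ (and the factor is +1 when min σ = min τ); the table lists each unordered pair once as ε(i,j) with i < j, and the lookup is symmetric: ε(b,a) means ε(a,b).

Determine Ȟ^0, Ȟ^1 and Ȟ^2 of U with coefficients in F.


intersection data:
  A12={p6} A14={p4} A15={p1,p2} A16={p9} A23={p7} A34={p5} A56={p8}
C dims 6,7; δ0: rk 6, SNF 1^5·2
Ȟ^0 = (6 − 6) − 0 = 0, so Ȟ^0 ≅ 0
Ȟ^1 = (7 − 0) − 6 = 1 plus torsion [2], so Ȟ^1 ≅ Z ⊕ Z/2
Ȟ^2 = (0 − 0) − 0 = 0, so Ȟ^2 ≅ 0

Ȟ^0 = 0; Ȟ^1 = Z ⊕ Z/2; Ȟ^2 = 0


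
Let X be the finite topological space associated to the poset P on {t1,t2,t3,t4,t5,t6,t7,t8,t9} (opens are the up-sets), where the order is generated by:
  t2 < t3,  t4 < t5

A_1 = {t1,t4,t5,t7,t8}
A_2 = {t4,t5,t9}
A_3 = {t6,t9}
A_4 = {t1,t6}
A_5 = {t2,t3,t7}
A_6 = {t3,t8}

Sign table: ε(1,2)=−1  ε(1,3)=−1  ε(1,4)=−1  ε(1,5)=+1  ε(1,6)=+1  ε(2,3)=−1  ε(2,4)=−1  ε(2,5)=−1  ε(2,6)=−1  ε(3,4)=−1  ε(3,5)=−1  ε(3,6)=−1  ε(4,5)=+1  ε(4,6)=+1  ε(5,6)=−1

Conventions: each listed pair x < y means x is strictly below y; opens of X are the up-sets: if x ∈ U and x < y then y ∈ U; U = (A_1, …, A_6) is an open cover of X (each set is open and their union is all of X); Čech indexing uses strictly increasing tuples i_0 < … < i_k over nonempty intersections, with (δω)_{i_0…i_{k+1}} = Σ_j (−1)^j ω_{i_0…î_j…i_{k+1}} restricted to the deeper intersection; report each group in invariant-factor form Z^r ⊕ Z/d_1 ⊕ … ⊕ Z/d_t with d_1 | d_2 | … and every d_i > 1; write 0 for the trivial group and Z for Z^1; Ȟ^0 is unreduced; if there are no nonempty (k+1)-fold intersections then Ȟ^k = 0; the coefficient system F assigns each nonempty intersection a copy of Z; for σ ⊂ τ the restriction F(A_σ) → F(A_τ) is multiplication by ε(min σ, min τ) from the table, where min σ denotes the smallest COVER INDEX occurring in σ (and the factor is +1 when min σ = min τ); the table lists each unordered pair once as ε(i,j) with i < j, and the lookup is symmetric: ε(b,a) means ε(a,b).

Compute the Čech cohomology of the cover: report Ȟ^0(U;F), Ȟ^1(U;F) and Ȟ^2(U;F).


Ȟ^0 = 0,  Ȟ^1 = Z ⊕ Z/2,  Ȟ^2 = 0

nonempty overlaps:
  A12={t4,t5} A14={t1} A15={t7} A16={t8} A23={t9} A34={t6} A56={t3}
C dims 6,7; δ0: rk 6, SNF 1^5·2
degree 0: 6−6−0 = 0 → Ȟ^0 ≅ 0
degree 1: 7−0−6 = 1 plus torsion [2] → Ȟ^1 ≅ Z ⊕ Z/2
degree 2: 0−0−0 = 0 → Ȟ^2 ≅ 0


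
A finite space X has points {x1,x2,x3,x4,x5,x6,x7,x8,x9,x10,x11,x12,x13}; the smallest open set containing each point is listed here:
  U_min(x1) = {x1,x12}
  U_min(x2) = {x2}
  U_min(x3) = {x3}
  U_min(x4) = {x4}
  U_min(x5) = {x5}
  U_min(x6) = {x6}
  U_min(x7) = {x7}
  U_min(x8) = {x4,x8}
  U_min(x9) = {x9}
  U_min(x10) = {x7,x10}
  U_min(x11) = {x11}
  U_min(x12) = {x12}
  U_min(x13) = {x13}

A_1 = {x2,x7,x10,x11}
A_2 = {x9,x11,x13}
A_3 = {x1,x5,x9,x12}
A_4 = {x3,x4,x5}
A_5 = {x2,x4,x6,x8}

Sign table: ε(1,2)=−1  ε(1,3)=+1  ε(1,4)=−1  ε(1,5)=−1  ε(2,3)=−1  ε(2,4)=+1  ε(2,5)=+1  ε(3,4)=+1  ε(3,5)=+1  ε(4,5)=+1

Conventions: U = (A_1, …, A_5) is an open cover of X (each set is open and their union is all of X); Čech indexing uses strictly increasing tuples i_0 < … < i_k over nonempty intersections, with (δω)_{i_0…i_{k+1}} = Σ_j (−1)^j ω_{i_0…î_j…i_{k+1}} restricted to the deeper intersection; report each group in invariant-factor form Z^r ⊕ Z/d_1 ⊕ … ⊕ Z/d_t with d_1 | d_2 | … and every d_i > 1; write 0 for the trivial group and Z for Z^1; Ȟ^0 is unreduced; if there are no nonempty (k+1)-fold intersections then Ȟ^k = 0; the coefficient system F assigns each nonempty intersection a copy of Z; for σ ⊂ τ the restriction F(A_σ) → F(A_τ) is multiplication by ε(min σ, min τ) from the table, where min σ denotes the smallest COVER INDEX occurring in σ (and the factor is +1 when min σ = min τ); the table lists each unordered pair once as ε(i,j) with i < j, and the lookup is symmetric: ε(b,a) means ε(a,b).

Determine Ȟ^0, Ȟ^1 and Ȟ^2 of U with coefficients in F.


Ȟ^0 = 0, Ȟ^1 = Z/2 and Ȟ^2 = 0

nerve simplices:
  A12={x11} A15={x2} A23={x9} A34={x5} A45={x4}
C dims 5,5; δ0: rk 5, SNF 1^4·2
degree 0: 5−5−0 = 0 → Ȟ^0 ≅ 0
degree 1: 5−0−5 = 0 plus torsion [2] → Ȟ^1 ≅ Z/2
degree 2: 0−0−0 = 0 → Ȟ^2 ≅ 0


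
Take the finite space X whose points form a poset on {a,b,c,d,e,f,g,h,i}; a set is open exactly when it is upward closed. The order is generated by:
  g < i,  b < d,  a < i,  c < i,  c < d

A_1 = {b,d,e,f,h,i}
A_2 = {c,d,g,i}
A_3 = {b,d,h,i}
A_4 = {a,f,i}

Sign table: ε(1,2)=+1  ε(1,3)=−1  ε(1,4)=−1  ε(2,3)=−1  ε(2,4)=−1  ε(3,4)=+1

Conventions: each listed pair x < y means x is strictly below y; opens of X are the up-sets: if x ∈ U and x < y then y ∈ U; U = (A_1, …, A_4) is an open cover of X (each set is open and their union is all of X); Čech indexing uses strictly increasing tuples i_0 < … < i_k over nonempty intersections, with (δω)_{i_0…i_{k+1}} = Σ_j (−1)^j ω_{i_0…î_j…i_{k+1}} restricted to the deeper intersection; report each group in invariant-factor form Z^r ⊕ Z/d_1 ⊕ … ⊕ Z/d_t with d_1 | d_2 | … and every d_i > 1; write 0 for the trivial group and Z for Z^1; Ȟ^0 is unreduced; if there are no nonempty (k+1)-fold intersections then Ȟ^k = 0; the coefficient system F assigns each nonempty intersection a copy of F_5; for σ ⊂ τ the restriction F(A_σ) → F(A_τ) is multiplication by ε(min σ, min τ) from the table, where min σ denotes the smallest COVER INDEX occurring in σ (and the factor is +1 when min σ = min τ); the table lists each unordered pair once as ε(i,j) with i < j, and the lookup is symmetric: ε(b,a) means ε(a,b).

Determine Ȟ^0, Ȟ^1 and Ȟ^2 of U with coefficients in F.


nerve simplices:
  A12={d,i} A13={b,d,h,i} A14={f,i} A23={d,i} A24={i} A34={i}
  A123={d,i} A124={i} A134={i} A234={i}
  A1234={i}
C dims 4,6,4,1; δ0: rk_F5 3; δ1: rk_F5 3; δ2: rk_F5 1
degree 0: 4−3−0 = 1 → Ȟ^0 ≅ Z/5
degree 1: 6−3−3 = 0 → Ȟ^1 ≅ 0
degree 2: 4−1−3 = 0 → Ȟ^2 ≅ 0

Ȟ^0(U;F) ≅ Z/5, Ȟ^1(U;F) ≅ 0 and Ȟ^2(U;F) ≅ 0


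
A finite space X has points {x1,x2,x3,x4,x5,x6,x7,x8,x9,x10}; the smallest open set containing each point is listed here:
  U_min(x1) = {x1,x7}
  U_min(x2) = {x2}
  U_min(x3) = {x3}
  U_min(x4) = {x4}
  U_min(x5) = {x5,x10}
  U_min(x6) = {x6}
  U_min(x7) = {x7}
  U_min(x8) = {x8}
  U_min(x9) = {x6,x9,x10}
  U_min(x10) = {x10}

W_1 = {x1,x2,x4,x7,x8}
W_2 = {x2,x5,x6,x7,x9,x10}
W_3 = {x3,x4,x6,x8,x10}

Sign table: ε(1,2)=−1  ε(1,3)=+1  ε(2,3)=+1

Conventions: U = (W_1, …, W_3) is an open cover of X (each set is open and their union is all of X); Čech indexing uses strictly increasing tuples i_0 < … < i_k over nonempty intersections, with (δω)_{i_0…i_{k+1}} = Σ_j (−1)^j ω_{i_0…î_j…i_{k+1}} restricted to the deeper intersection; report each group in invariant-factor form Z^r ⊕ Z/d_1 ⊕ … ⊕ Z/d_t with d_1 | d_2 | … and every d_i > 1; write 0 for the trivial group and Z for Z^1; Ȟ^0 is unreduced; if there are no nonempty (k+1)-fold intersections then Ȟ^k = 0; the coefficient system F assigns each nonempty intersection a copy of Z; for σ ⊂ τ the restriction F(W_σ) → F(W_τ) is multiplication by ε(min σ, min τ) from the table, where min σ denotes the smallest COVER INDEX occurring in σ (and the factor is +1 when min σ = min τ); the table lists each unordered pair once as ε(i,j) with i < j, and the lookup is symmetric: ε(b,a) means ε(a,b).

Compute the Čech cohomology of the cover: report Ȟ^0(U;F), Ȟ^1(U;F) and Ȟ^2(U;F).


nonempty overlaps:
  W12={x2,x7} W13={x4,x8} W23={x6,x10}
C dims 3,3; δ0: rk 3, SNF 1^2·2
degree 0: 3−3−0 = 0 → Ȟ^0 ≅ 0
degree 1: 3−0−3 = 0 plus torsion [2] → Ȟ^1 ≅ Z/2
degree 2: 0−0−0 = 0 → Ȟ^2 ≅ 0

Ȟ^0 = 0,  Ȟ^1 = Z/2,  Ȟ^2 = 0


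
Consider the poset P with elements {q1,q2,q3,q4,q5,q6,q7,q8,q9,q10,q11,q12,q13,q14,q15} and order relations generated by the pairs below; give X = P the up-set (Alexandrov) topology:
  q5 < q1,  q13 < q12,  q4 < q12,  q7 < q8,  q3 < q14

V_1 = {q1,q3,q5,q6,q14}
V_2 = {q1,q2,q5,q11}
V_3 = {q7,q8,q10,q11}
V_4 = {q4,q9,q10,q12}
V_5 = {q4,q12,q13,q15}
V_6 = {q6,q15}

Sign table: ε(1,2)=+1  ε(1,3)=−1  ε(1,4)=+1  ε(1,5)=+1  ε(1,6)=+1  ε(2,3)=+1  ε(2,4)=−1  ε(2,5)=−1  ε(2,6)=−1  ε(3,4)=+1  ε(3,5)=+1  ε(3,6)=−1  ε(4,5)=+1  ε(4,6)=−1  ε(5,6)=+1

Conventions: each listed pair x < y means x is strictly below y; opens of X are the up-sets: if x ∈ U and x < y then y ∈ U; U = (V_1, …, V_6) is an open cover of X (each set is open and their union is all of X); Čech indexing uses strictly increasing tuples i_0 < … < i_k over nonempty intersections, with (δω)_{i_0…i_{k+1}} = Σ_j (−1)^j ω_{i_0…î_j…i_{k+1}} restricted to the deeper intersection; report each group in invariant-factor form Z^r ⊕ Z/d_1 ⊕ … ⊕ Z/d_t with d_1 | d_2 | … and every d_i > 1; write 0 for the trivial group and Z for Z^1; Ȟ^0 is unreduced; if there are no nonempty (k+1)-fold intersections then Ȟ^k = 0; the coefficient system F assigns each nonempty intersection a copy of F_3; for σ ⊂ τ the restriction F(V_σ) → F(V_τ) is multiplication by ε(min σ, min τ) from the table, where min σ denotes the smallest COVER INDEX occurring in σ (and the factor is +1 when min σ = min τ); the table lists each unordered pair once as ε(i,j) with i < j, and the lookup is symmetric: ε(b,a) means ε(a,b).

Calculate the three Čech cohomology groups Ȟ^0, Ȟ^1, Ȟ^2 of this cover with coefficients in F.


nonempty overlaps:
  V12={q1,q5} V16={q6} V23={q11} V34={q10} V45={q4,q12} V56={q15}
C dims 6,6; δ0: rk_F3 5
degree 0: 6−5−0 = 1 → Ȟ^0 ≅ Z/3
degree 1: 6−0−5 = 1 → Ȟ^1 ≅ Z/3
degree 2: 0−0−0 = 0 → Ȟ^2 ≅ 0

Ȟ^0 ≅ Z/3,  Ȟ^1 ≅ Z/3,  Ȟ^2 ≅ 0


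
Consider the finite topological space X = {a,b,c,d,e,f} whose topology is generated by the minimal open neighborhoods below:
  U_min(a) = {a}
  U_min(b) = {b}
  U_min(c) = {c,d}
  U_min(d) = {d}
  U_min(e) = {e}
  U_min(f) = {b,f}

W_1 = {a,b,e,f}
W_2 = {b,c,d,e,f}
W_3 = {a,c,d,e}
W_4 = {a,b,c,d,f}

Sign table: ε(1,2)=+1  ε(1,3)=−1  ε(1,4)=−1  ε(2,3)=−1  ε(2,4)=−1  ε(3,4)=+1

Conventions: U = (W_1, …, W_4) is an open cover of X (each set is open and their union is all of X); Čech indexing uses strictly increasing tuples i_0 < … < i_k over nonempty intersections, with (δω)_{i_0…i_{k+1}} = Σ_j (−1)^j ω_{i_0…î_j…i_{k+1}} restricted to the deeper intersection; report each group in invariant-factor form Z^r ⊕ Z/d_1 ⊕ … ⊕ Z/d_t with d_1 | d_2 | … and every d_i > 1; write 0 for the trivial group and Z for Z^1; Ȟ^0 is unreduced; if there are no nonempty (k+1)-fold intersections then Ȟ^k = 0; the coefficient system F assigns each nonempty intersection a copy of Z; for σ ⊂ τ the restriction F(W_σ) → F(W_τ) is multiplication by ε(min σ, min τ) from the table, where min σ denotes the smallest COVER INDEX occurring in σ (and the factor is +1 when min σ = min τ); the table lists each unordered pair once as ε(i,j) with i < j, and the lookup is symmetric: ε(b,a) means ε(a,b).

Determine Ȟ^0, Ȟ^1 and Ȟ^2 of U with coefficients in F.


Ȟ^0 ≅ Z,  Ȟ^1 ≅ 0,  Ȟ^2 ≅ Z

nonempty intersections:
  W12={b,e,f} W13={a,e} W14={a,b,f} W23={c,d,e} W24={b,c,d,f} W34={a,c,d}
  W123={e} W124={b,f} W134={a} W234={c,d}
C dims 4,6,4; δ0: rk 3, SNF 1^3; δ1: rk 3, SNF 1^3
Ȟ^0: (4−3)−0=1 ⇒ Z
Ȟ^1: (6−3)−3=0 ⇒ 0
Ȟ^2: (4−0)−3=1 ⇒ Z


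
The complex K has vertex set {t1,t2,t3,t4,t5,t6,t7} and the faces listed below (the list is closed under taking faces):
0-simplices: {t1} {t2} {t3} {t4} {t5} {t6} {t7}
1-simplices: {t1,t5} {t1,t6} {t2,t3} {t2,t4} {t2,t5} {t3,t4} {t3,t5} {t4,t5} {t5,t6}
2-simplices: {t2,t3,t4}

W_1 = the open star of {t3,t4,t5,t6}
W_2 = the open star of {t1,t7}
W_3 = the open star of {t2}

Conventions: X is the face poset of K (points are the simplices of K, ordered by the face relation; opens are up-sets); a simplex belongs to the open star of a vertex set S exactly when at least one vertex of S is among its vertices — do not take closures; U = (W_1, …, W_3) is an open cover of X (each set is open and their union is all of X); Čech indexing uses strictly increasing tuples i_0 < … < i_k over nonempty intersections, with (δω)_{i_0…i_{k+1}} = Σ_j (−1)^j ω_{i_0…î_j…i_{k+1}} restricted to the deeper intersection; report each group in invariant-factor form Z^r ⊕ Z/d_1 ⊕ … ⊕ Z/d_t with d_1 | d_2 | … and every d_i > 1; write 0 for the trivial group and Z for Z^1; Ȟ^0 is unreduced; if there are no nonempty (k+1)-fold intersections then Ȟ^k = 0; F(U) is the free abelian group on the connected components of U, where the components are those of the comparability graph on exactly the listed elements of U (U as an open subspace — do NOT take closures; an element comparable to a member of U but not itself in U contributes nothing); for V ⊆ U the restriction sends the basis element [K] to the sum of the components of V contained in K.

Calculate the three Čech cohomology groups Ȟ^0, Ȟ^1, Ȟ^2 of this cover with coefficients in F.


Ȟ^0 ≅ Z^2, Ȟ^1 ≅ Z^2, Ȟ^2 ≅ 0

nerve of the cover:
  W1={{t3},{t4},{t5},{t6},{t1,t5},{t1,t6},{t2,t3},{t2,t4},{t2,t5},{t3,t4},{t3,t5},{t4,t5},{t5,t6},{t2,t3,t4}} W2={{t1},{t7},{t1,t5},{t1,t6}} W3={{t2},{t2,t3},{t2,t4},{t2,t5},{t2,t3,t4}}
  W12={{t1,t5},{t1,t6}} W13={{t2,t3},{t2,t4},{t2,t5},{t2,t3,t4}}
components per intersection:
  W1: {{t3},{t4},{t5},{t6},{t1,t5},{t1,t6},{t2,t3},{t2,t4},{t2,t5},{t3,t4},{t3,t5},{t4,t5},{t5,t6},{t2,t3,t4}}
  W2: {{t1},{t1,t5},{t1,t6}} {{t7}}
  W3: {{t2},{t2,t3},{t2,t4},{t2,t5},{t2,t3,t4}}
  W12: {{t1,t5}} {{t1,t6}}
  W13: {{t2,t3},{t2,t4},{t2,t3,t4}} {{t2,t5}}
C dims 4,4; δ0: rk 2, SNF 1^2
Ȟ^0 = (4 − 2) − 0 = 2, so Ȟ^0 ≅ Z^2
Ȟ^1 = (4 − 0) − 2 = 2, so Ȟ^1 ≅ Z^2
Ȟ^2 = (0 − 0) − 0 = 0, so Ȟ^2 ≅ 0


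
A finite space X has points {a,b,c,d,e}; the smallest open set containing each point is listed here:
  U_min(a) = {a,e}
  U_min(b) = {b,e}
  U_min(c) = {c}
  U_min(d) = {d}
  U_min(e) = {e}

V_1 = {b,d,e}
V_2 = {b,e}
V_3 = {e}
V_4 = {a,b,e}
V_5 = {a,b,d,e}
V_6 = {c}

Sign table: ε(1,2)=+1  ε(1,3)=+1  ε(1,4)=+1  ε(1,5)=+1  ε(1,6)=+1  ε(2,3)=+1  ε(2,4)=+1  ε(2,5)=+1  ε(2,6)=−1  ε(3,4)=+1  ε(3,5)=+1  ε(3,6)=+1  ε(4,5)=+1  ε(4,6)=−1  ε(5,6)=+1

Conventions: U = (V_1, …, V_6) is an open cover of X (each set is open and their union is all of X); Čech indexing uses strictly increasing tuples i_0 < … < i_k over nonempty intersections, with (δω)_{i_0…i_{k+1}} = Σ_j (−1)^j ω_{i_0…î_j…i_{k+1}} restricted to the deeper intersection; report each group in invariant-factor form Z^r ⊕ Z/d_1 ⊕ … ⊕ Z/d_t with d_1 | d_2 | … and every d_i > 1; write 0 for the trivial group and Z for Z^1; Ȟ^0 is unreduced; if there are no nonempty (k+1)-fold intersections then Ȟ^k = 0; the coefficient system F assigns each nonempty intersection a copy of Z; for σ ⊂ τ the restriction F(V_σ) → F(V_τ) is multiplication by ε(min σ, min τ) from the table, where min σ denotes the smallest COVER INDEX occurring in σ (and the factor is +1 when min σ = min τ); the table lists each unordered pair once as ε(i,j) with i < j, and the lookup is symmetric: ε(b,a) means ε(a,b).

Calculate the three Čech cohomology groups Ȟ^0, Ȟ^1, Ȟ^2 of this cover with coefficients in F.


cover nerve:
  V12={b,e} V13={e} V14={b,e} V15={b,d,e} V23={e} V24={b,e} V25={b,e} V34={e} V35={e} V45={a,b,e}
  V123={e} V124={b,e} V125={b,e} V134={e} V135={e} V145={b,e} V234={e} V235={e} V245={b,e} V345={e}
  V1234={e} V1235={e} V1245={b,e} V1345={e} V2345={e}
  V12345={e}
C dims 6,10,10,5; δ0: rk 4, SNF 1^4; δ1: rk 6, SNF 1^6; δ2: rk 4, SNF 1^4
Ȟ^0: (6−4)−0=2 ⇒ Z^2
Ȟ^1: (10−6)−4=0 ⇒ 0
Ȟ^2: (10−4)−6=0 ⇒ 0

Ȟ^0(U;F) ≅ Z^2, Ȟ^1(U;F) ≅ 0, Ȟ^2(U;F) ≅ 0


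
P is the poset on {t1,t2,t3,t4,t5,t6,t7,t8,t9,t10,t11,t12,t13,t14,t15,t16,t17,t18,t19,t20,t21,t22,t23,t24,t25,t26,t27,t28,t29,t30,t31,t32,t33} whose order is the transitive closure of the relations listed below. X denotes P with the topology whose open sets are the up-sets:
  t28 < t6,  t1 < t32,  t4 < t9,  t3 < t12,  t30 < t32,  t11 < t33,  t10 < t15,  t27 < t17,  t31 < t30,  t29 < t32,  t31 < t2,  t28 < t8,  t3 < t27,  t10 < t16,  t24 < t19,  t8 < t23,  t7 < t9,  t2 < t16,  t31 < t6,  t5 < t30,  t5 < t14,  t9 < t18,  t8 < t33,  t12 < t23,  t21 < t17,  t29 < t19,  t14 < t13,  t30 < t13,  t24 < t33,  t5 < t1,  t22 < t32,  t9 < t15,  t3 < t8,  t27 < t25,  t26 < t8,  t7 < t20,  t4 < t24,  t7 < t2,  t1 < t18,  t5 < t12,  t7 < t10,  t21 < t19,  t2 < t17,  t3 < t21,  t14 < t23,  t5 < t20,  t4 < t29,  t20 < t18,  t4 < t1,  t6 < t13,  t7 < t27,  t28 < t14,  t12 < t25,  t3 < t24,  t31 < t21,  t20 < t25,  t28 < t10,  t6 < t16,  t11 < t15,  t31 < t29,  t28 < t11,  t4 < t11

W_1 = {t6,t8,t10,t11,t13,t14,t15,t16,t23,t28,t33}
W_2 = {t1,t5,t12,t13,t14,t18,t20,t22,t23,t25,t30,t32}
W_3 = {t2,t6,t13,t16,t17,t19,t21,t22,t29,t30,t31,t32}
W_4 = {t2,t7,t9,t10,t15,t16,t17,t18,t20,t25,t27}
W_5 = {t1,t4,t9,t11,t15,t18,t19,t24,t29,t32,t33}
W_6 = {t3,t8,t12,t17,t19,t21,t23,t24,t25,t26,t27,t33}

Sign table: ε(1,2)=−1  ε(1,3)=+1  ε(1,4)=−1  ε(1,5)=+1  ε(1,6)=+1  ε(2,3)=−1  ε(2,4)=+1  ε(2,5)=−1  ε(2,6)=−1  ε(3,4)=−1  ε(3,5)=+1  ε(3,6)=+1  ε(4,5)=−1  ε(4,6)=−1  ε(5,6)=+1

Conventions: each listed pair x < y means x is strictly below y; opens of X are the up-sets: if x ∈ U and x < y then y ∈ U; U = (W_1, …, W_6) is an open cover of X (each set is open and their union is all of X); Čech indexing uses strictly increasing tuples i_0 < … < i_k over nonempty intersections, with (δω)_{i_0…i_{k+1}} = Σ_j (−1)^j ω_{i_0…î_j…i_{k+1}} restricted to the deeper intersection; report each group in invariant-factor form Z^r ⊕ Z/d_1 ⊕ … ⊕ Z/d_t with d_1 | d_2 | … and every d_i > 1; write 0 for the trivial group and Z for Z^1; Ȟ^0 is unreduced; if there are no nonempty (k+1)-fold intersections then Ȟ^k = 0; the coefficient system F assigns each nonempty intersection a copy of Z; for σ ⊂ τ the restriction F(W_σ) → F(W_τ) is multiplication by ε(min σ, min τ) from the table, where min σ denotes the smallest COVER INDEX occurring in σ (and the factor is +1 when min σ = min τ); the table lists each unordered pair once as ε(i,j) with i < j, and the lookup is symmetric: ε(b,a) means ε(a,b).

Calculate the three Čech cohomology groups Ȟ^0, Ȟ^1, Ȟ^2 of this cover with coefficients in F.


nerve of the cover:
  W12={t13,t14,t23} W13={t6,t13,t16} W14={t10,t15,t16} W15={t11,t15,t33} W16={t8,t23,t33} W23={t13,t22,t30,t32} W24={t18,t20,t25} W25={t1,t18,t32} W26={t12,t23,t25} W34={t2,t16,t17} W35={t19,t29,t32} W36={t17,t19,t21} W45={t9,t15,t18} W46={t17,t25,t27} W56={t19,t24,t33}
  W123={t13} W126={t23} W134={t16} W145={t15} W156={t33} W235={t32} W245={t18} W246={t25} W346={t17} W356={t19}
C dims 6,15,10; δ0: rk 5, SNF 1^5; δ1: rk 10, SNF 1^9·2
Ȟ^0 = (6 − 5) − 0 = 1, so Ȟ^0 ≅ Z
Ȟ^1 = (15 − 10) − 5 = 0, so Ȟ^1 ≅ 0
Ȟ^2 = (10 − 0) − 10 = 0 plus torsion [2], so Ȟ^2 ≅ Z/2

Ȟ^0(U;F) ≅ Z; Ȟ^1(U;F) ≅ 0; Ȟ^2(U;F) ≅ Z/2


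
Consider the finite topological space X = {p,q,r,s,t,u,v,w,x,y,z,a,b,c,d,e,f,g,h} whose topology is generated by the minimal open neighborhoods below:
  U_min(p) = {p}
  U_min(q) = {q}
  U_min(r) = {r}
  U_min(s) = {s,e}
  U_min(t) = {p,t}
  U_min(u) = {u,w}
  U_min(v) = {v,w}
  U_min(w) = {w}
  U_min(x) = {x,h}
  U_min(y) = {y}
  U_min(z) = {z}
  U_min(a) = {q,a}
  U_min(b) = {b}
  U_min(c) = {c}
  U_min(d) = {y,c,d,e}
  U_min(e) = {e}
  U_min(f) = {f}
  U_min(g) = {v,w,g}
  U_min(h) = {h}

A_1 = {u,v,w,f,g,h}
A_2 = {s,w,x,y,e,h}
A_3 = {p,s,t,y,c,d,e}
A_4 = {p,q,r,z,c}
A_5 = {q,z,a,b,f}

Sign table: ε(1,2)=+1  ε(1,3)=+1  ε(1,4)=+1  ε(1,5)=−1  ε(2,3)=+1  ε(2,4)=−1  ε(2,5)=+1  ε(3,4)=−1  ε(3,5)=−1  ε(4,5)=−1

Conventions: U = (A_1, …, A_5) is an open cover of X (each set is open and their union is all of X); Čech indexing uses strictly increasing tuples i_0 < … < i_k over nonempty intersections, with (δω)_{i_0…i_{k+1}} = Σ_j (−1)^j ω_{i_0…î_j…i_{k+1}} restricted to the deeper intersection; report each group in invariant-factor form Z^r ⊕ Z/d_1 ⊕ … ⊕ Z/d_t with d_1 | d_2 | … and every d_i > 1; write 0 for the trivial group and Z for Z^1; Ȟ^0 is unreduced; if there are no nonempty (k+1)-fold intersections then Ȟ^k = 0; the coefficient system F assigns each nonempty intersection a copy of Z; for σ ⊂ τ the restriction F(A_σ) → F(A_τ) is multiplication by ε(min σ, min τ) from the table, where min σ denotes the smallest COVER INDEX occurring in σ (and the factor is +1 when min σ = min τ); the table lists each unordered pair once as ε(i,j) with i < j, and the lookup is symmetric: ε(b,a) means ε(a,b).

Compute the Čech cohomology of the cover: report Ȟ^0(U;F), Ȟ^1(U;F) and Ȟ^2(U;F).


nerve of the cover:
  A12={w,h} A15={f} A23={s,y,e} A34={p,c} A45={q,z}
C dims 5,5; δ0: rk 5, SNF 1^4·2
Ȟ^0 = (5 − 5) − 0 = 0, so Ȟ^0 ≅ 0
Ȟ^1 = (5 − 0) − 5 = 0 plus torsion [2], so Ȟ^1 ≅ Z/2
Ȟ^2 = (0 − 0) − 0 = 0, so Ȟ^2 ≅ 0

Ȟ^0(U;F) ≅ 0, Ȟ^1(U;F) ≅ Z/2 and Ȟ^2(U;F) ≅ 0


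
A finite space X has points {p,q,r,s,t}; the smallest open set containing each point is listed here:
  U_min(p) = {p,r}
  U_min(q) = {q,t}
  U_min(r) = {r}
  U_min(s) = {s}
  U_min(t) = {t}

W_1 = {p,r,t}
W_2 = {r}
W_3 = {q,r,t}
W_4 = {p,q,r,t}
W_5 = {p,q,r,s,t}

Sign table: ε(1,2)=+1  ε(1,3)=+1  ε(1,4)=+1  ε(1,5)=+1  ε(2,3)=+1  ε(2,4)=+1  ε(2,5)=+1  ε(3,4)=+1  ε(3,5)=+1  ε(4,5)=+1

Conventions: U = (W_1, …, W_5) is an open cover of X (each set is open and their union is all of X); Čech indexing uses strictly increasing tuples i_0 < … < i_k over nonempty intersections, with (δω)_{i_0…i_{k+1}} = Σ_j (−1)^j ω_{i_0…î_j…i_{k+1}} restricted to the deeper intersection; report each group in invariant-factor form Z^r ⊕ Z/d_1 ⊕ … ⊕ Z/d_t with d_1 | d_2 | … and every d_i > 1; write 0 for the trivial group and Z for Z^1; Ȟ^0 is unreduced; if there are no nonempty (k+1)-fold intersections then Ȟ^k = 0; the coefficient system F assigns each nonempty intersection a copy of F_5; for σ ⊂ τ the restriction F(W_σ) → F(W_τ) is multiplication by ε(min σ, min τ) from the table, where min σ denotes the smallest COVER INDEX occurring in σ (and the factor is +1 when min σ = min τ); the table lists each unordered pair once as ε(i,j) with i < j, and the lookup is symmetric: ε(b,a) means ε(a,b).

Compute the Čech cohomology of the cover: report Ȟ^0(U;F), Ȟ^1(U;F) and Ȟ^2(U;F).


Ȟ^0 ≅ Z/5,  Ȟ^1 ≅ 0,  Ȟ^2 ≅ 0

nonempty intersections:
  W12={r} W13={r,t} W14={p,r,t} W15={p,r,t} W23={r} W24={r} W25={r} W34={q,r,t} W35={q,r,t} W45={p,q,r,t}
  W123={r} W124={r} W125={r} W134={r,t} W135={r,t} W145={p,r,t} W234={r} W235={r} W245={r} W345={q,r,t}
  W1234={r} W1235={r} W1245={r} W1345={r,t} W2345={r}
  W12345={r}
C dims 5,10,10,5; δ0: rk_F5 4; δ1: rk_F5 6; δ2: rk_F5 4
Ȟ^0: (5−4)−0=1 ⇒ Z/5
Ȟ^1: (10−6)−4=0 ⇒ 0
Ȟ^2: (10−4)−6=0 ⇒ 0


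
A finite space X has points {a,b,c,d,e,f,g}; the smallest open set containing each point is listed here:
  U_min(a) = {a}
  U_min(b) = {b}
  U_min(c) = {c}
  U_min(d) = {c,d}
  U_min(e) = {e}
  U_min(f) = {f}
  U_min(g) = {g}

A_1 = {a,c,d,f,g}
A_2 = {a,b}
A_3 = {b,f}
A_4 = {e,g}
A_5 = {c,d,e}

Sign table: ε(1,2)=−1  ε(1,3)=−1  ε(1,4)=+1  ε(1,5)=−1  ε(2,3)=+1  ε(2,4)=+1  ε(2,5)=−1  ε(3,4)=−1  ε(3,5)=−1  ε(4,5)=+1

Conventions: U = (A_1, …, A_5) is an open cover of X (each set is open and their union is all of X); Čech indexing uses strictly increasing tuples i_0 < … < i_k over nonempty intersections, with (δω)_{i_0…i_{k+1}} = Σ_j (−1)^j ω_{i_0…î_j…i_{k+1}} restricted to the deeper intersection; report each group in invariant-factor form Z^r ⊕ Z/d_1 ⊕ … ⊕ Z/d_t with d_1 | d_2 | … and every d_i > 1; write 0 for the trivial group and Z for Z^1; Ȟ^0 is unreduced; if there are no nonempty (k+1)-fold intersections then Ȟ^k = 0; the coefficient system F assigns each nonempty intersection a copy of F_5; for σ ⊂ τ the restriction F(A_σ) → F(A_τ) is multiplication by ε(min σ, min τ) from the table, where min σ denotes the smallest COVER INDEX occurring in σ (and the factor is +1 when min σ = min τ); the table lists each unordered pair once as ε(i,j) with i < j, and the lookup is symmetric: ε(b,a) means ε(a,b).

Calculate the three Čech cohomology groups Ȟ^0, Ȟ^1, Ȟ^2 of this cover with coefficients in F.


Ȟ^0 = 0; Ȟ^1 = Z/5; Ȟ^2 = 0

nonempty overlaps:
  A12={a} A13={f} A14={g} A15={c,d} A23={b} A45={e}
C dims 5,6; δ0: rk_F5 5
degree 0: 5−5−0 = 0 → Ȟ^0 ≅ 0
degree 1: 6−0−5 = 1 → Ȟ^1 ≅ Z/5
degree 2: 0−0−0 = 0 → Ȟ^2 ≅ 0


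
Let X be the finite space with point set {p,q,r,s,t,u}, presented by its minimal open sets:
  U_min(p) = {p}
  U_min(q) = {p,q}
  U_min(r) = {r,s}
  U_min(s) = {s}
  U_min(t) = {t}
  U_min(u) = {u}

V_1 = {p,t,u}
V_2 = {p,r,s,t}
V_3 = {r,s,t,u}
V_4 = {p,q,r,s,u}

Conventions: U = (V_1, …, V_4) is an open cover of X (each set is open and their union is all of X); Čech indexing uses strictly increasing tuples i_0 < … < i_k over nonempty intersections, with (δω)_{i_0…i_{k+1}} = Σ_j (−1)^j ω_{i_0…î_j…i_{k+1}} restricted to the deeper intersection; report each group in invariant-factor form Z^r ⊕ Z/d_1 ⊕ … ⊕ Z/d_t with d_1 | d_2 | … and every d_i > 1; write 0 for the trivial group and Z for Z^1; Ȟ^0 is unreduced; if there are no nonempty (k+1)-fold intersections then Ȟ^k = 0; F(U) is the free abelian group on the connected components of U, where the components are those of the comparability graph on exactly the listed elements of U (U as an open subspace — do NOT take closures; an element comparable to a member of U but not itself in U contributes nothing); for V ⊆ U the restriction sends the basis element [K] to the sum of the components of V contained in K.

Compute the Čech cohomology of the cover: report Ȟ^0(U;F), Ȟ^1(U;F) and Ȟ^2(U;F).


Ȟ^0 = Z^4, Ȟ^1 = 0 and Ȟ^2 = 0

nerve simplices:
  V12={p,t} V13={t,u} V14={p,u} V23={r,s,t} V24={p,r,s} V34={r,s,u}
  V123={t} V124={p} V134={u} V234={r,s}
components per intersection:
  V1: {p} {t} {u}
  V2: {p} {r,s} {t}
  V3: {r,s} {t} {u}
  V4: {p,q} {r,s} {u}
  V12: {p} {t}
  V13: {t} {u}
  V14: {p} {u}
  V23: {r,s} {t}
  V24: {p} {r,s}
  V34: {r,s} {u}
  V123: {t}
  V124: {p}
  V134: {u}
  V234: {r,s}
C dims 12,12,4; δ0: rk 8, SNF 1^8; δ1: rk 4, SNF 1^4
degree 0: 12−8−0 = 4 → Ȟ^0 ≅ Z^4
degree 1: 12−4−8 = 0 → Ȟ^1 ≅ 0
degree 2: 4−0−4 = 0 → Ȟ^2 ≅ 0


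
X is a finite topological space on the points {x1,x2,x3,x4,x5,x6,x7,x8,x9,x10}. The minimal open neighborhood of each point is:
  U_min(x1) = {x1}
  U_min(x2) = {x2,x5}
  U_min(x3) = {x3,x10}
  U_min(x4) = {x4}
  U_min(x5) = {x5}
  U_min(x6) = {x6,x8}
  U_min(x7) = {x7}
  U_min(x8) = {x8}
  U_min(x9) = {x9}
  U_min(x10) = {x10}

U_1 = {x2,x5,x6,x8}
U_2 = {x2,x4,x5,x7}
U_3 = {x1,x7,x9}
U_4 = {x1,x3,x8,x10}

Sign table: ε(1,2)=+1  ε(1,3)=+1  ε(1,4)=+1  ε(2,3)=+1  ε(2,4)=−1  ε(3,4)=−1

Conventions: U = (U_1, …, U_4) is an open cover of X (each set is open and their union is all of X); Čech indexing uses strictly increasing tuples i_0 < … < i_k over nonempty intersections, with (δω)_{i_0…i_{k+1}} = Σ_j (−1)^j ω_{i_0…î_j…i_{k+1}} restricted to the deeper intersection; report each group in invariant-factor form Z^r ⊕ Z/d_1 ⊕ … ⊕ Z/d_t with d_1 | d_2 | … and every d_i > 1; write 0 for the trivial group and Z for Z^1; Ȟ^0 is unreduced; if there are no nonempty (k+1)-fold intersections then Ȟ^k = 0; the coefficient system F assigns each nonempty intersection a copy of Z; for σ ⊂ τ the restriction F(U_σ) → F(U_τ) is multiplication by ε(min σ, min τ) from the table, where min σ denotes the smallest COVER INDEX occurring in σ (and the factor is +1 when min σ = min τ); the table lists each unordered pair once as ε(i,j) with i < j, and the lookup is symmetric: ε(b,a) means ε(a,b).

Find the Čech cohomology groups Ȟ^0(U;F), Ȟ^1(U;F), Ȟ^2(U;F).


nonempty overlaps:
  U12={x2,x5} U14={x8} U23={x7} U34={x1}
C dims 4,4; δ0: rk 4, SNF 1^3·2
degree 0: 4−4−0 = 0 → Ȟ^0 ≅ 0
degree 1: 4−0−4 = 0 plus torsion [2] → Ȟ^1 ≅ Z/2
degree 2: 0−0−0 = 0 → Ȟ^2 ≅ 0

Ȟ^0 = 0, Ȟ^1 = Z/2 and Ȟ^2 = 0
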